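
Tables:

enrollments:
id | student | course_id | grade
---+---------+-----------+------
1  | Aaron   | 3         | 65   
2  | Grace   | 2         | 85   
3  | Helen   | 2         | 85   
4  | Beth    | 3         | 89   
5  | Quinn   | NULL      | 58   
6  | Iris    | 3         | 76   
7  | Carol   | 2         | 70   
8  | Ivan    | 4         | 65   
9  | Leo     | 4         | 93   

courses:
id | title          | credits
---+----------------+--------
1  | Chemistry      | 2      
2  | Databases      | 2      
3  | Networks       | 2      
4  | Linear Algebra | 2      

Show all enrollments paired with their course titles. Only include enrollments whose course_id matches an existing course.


INNER JOIN keeps only enrollments rows whose course_id matches an id in courses. Walk through each enrollment:
  - enrollment 1 (Aaron): course_id=3 -> matches Networks
  - enrollment 2 (Grace): course_id=2 -> matches Databases
  - enrollment 3 (Helen): course_id=2 -> matches Databases
  - enrollment 4 (Beth): course_id=3 -> matches Networks
  - enrollment 5 (Quinn): course_id=NULL, no match -> dropped
  - enrollment 6 (Iris): course_id=3 -> matches Networks
  - enrollment 7 (Carol): course_id=2 -> matches Databases
  - enrollment 8 (Ivan): course_id=4 -> matches Linear Algebra
  - enrollment 9 (Leo): course_id=4 -> matches Linear Algebra
So 1 of 9 rows is dropped.

SQL:
SELECT a.student, b.title AS course
FROM enrollments a
INNER JOIN courses b ON a.course_id = b.id

Result:
student | course        
--------+---------------
Aaron   | Networks      
Grace   | Databases     
Helen   | Databases     
Beth    | Networks      
Iris    | Networks      
Carol   | Databases     
Ivan    | Linear Algebra
Leo     | Linear Algebra


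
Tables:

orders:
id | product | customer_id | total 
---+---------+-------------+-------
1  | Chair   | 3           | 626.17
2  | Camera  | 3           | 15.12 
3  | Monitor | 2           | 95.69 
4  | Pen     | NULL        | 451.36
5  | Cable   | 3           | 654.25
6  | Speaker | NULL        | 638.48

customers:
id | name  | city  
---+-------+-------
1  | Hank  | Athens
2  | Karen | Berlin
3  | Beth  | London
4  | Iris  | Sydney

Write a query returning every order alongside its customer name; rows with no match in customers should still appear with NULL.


LEFT JOIN keeps every row from orders (the left table); where customer_id has no match in customers, the customer columns become NULL. Walk through each order:
  - order 1 (Chair): customer_id=3 -> matches Beth
  - order 2 (Camera): customer_id=3 -> matches Beth
  - order 3 (Monitor): customer_id=2 -> matches Karen
  - order 4 (Pen): customer_id=NULL, no match -> kept with NULL
  - order 5 (Cable): customer_id=3 -> matches Beth
  - order 6 (Speaker): customer_id=NULL, no match -> kept with NULL
All 6 rows appear; 2 have NULL customer.

SQL:
SELECT a.product, b.name AS customer
FROM orders a
LEFT JOIN customers b ON a.customer_id = b.id

Result:
product | customer
--------+---------
Chair   | Beth    
Camera  | Beth    
Monitor | Karen   
Pen     | NULL    
Cable   | Beth    
Speaker | NULL    


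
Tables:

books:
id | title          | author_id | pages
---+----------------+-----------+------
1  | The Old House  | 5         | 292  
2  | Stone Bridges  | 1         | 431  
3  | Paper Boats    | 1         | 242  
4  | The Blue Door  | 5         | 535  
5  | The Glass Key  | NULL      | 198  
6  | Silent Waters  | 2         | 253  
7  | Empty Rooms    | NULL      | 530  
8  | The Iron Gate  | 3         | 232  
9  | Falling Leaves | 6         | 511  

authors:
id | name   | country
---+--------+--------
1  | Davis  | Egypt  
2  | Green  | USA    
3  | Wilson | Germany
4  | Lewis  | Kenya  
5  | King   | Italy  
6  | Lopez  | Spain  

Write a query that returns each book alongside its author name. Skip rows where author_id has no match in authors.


INNER JOIN keeps only books rows whose author_id matches an id in authors. Walk through each book:
  - book 1 (The Old House): author_id=5 -> matches King
  - book 2 (Stone Bridges): author_id=1 -> matches Davis
  - book 3 (Paper Boats): author_id=1 -> matches Davis
  - book 4 (The Blue Door): author_id=5 -> matches King
  - book 5 (The Glass Key): author_id=NULL, no match -> dropped
  - book 6 (Silent Waters): author_id=2 -> matches Green
  - book 7 (Empty Rooms): author_id=NULL, no match -> dropped
  - book 8 (The Iron Gate): author_id=3 -> matches Wilson
  - book 9 (Falling Leaves): author_id=6 -> matches Lopez
So 2 of 9 rows are dropped.

SQL:
SELECT a.title, b.name AS author
FROM books a
INNER JOIN authors b ON a.author_id = b.id

Result:
title          | author
---------------+-------
The Old House  | King  
Stone Bridges  | Davis 
Paper Boats    | Davis 
The Blue Door  | King  
Silent Waters  | Green 
The Iron Gate  | Wilson
Falling Leaves | Lopez 


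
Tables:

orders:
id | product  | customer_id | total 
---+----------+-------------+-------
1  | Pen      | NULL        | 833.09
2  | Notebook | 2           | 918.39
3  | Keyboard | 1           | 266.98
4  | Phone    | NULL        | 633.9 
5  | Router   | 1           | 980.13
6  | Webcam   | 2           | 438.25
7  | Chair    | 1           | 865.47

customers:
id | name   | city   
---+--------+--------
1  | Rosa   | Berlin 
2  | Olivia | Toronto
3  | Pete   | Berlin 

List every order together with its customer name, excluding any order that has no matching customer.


INNER JOIN keeps only orders rows whose customer_id matches an id in customers. Walk through each order:
  - order 1 (Pen): customer_id=NULL, no match -> dropped
  - order 2 (Notebook): customer_id=2 -> matches Olivia
  - order 3 (Keyboard): customer_id=1 -> matches Rosa
  - order 4 (Phone): customer_id=NULL, no match -> dropped
  - order 5 (Router): customer_id=1 -> matches Rosa
  - order 6 (Webcam): customer_id=2 -> matches Olivia
  - order 7 (Chair): customer_id=1 -> matches Rosa
So 2 of 7 rows are dropped.

SQL:
SELECT a.product, b.name AS customer
FROM orders a
INNER JOIN customers b ON a.customer_id = b.id

Result:
product  | customer
---------+---------
Notebook | Olivia  
Keyboard | Rosa    
Router   | Rosa    
Webcam   | Olivia  
Chair    | Rosa    


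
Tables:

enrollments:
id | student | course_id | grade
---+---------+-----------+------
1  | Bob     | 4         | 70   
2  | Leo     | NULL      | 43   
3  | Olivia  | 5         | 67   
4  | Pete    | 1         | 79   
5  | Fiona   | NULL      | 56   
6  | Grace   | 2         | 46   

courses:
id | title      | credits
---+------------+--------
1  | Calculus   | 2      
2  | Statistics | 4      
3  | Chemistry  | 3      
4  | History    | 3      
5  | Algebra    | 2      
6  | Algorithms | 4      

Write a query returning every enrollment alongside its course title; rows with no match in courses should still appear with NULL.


LEFT JOIN keeps every row from enrollments (the left table); where course_id has no match in courses, the course columns become NULL. Walk through each enrollment:
  - enrollment 1 (Bob): course_id=4 -> matches History
  - enrollment 2 (Leo): course_id=NULL, no match -> kept with NULL
  - enrollment 3 (Olivia): course_id=5 -> matches Algebra
  - enrollment 4 (Pete): course_id=1 -> matches Calculus
  - enrollment 5 (Fiona): course_id=NULL, no match -> kept with NULL
  - enrollment 6 (Grace): course_id=2 -> matches Statistics
All 6 rows appear; 2 have NULL course.

SQL:
SELECT a.student, b.title AS course
FROM enrollments a
LEFT JOIN courses b ON a.course_id = b.id

Result:
student | course    
--------+-----------
Bob     | History   
Leo     | NULL      
Olivia  | Algebra   
Pete    | Calculus  
Fiona   | NULL      
Grace   | Statistics


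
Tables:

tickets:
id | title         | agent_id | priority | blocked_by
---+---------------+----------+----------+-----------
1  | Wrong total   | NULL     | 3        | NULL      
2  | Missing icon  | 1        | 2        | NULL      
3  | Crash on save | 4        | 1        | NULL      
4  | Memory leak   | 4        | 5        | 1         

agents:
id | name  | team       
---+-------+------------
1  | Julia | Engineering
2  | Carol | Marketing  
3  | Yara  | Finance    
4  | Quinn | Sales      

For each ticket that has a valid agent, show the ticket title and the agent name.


INNER JOIN keeps only tickets rows whose agent_id matches an id in agents. Walk through each ticket:
  - ticket 1 (Wrong total): agent_id=NULL, no match -> dropped
  - ticket 2 (Missing icon): agent_id=1 -> matches Julia
  - ticket 3 (Crash on save): agent_id=4 -> matches Quinn
  - ticket 4 (Memory leak): agent_id=4 -> matches Quinn
So 1 of 4 rows is dropped.

SQL:
SELECT a.title, b.name AS agent
FROM tickets a
INNER JOIN agents b ON a.agent_id = b.id

Result:
title         | agent
--------------+------
Missing icon  | Julia
Crash on save | Quinn
Memory leak   | Quinn


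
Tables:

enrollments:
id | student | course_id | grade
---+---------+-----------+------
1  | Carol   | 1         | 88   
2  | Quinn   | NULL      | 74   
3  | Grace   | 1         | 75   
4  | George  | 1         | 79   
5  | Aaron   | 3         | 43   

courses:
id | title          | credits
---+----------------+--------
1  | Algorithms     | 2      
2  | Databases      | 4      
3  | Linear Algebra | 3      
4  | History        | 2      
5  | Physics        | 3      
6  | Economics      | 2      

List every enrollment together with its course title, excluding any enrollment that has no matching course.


INNER JOIN keeps only enrollments rows whose course_id matches an id in courses. Walk through each enrollment:
  - enrollment 1 (Carol): course_id=1 -> matches Algorithms
  - enrollment 2 (Quinn): course_id=NULL, no match -> dropped
  - enrollment 3 (Grace): course_id=1 -> matches Algorithms
  - enrollment 4 (George): course_id=1 -> matches Algorithms
  - enrollment 5 (Aaron): course_id=3 -> matches Linear Algebra
So 1 of 5 rows is dropped.

SQL:
SELECT a.student, b.title AS course
FROM enrollments a
INNER JOIN courses b ON a.course_id = b.id

Result:
student | course        
--------+---------------
Carol   | Algorithms    
Grace   | Algorithms    
George  | Algorithms    
Aaron   | Linear Algebra


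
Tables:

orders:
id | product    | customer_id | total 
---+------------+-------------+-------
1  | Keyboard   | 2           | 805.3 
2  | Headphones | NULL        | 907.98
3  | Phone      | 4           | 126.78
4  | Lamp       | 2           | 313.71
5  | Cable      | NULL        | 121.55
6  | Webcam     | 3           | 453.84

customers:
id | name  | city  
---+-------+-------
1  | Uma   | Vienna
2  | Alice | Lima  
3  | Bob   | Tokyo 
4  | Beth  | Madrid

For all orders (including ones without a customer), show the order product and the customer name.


LEFT JOIN keeps every row from orders (the left table); where customer_id has no match in customers, the customer columns become NULL. Walk through each order:
  - order 1 (Keyboard): customer_id=2 -> matches Alice
  - order 2 (Headphones): customer_id=NULL, no match -> kept with NULL
  - order 3 (Phone): customer_id=4 -> matches Beth
  - order 4 (Lamp): customer_id=2 -> matches Alice
  - order 5 (Cable): customer_id=NULL, no match -> kept with NULL
  - order 6 (Webcam): customer_id=3 -> matches Bob
All 6 rows appear; 2 have NULL customer.

SQL:
SELECT a.product, b.name AS customer
FROM orders a
LEFT JOIN customers b ON a.customer_id = b.id

Result:
product    | customer
-----------+---------
Keyboard   | Alice   
Headphones | NULL    
Phone      | Beth    
Lamp       | Alice   
Cable      | NULL    
Webcam     | Bob     


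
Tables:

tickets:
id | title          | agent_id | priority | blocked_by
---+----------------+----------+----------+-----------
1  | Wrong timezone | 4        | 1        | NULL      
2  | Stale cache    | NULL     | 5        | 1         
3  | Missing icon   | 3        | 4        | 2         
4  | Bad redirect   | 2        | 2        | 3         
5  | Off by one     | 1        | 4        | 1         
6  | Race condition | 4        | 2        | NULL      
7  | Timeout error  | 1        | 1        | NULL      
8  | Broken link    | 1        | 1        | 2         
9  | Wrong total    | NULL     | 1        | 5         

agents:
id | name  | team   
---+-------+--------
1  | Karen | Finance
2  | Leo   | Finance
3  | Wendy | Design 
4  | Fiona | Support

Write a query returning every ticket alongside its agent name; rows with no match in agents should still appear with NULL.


LEFT JOIN keeps every row from tickets (the left table); where agent_id has no match in agents, the agent columns become NULL. Walk through each ticket:
  - ticket 1 (Wrong timezone): agent_id=4 -> matches Fiona
  - ticket 2 (Stale cache): agent_id=NULL, no match -> kept with NULL
  - ticket 3 (Missing icon): agent_id=3 -> matches Wendy
  - ticket 4 (Bad redirect): agent_id=2 -> matches Leo
  - ticket 5 (Off by one): agent_id=1 -> matches Karen
  - ticket 6 (Race condition): agent_id=4 -> matches Fiona
  - ticket 7 (Timeout error): agent_id=1 -> matches Karen
  - ticket 8 (Broken link): agent_id=1 -> matches Karen
  - ticket 9 (Wrong total): agent_id=NULL, no match -> kept with NULL
All 9 rows appear; 2 have NULL agent.

SQL:
SELECT a.title, b.name AS agent
FROM tickets a
LEFT JOIN agents b ON a.agent_id = b.id

Result:
title          | agent
---------------+------
Wrong timezone | Fiona
Stale cache    | NULL 
Missing icon   | Wendy
Bad redirect   | Leo  
Off by one     | Karen
Race condition | Fiona
Timeout error  | Karen
Broken link    | Karen
Wrong total    | NULL 


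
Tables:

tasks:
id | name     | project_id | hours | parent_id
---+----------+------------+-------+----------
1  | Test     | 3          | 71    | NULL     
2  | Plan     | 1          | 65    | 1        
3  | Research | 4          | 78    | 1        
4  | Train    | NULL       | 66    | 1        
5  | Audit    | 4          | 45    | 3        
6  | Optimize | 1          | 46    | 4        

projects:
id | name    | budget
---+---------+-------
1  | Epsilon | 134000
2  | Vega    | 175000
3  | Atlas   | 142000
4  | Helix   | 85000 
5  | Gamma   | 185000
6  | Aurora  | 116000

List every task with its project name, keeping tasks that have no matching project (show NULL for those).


LEFT JOIN keeps every row from tasks (the left table); where project_id has no match in projects, the project columns become NULL. Walk through each task:
  - task 1 (Test): project_id=3 -> matches Atlas
  - task 2 (Plan): project_id=1 -> matches Epsilon
  - task 3 (Research): project_id=4 -> matches Helix
  - task 4 (Train): project_id=NULL, no match -> kept with NULL
  - task 5 (Audit): project_id=4 -> matches Helix
  - task 6 (Optimize): project_id=1 -> matches Epsilon
All 6 rows appear; 1 has NULL project.

SQL:
SELECT a.name, b.name AS project
FROM tasks a
LEFT JOIN projects b ON a.project_id = b.id

Result:
name     | project
---------+--------
Test     | Atlas  
Plan     | Epsilon
Research | Helix  
Train    | NULL   
Audit    | Helix  
Optimize | Epsilon


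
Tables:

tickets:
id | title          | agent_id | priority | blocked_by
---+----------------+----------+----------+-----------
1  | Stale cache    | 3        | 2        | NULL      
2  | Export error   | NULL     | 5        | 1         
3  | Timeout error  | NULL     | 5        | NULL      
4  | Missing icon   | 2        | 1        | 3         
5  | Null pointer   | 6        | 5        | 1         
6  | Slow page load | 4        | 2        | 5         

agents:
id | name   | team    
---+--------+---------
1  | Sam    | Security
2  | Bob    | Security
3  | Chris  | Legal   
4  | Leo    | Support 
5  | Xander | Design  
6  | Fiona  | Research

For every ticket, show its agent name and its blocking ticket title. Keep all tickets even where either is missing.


Two LEFT JOINs from the same base table tickets: one to agents via agent_id, one to tickets itself via blocked_by. Both are LEFT so every ticket is preserved.
Match against agents:
  - ticket 1 (Stale cache): agent_id=3 -> matches Chris
  - ticket 2 (Export error): agent_id=NULL, no match -> kept with NULL
  - ticket 3 (Timeout error): agent_id=NULL, no match -> kept with NULL
  - ticket 4 (Missing icon): agent_id=2 -> matches Bob
  - ticket 5 (Null pointer): agent_id=6 -> matches Fiona
  - ticket 6 (Slow page load): agent_id=4 -> matches Leo
Match against tickets (self):
  - ticket 1 (Stale cache): blocked_by=NULL -> NULL
  - ticket 2 (Export error): blocked_by=1 -> Stale cache
  - ticket 3 (Timeout error): blocked_by=NULL -> NULL
  - ticket 4 (Missing icon): blocked_by=3 -> Timeout error
  - ticket 5 (Null pointer): blocked_by=1 -> Stale cache
  - ticket 6 (Slow page load): blocked_by=5 -> Null pointer

SQL:
SELECT a.title, b.name AS agent, c.title AS blocked_by
FROM tickets a
LEFT JOIN agents b ON a.agent_id = b.id
LEFT JOIN tickets c ON a.blocked_by = c.id

Result:
title          | agent | blocked_by   
---------------+-------+--------------
Stale cache    | Chris | NULL         
Export error   | NULL  | Stale cache  
Timeout error  | NULL  | NULL         
Missing icon   | Bob   | Timeout error
Null pointer   | Fiona | Stale cache  
Slow page load | Leo   | Null pointer 


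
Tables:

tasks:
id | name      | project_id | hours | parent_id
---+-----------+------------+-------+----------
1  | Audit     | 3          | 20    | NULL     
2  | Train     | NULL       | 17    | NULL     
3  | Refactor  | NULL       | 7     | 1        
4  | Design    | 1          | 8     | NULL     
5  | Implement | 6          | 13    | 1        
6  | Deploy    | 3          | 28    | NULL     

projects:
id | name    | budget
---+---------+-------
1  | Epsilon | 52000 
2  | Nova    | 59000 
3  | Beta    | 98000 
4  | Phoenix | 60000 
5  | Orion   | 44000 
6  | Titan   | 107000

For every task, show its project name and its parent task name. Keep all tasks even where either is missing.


Two LEFT JOINs from the same base table tasks: one to projects via project_id, one to tasks itself via parent_id. Both are LEFT so every task is preserved.
Match against projects:
  - task 1 (Audit): project_id=3 -> matches Beta
  - task 2 (Train): project_id=NULL, no match -> kept with NULL
  - task 3 (Refactor): project_id=NULL, no match -> kept with NULL
  - task 4 (Design): project_id=1 -> matches Epsilon
  - task 5 (Implement): project_id=6 -> matches Titan
  - task 6 (Deploy): project_id=3 -> matches Beta
Match against tasks (self):
  - task 1 (Audit): parent_id=NULL -> NULL
  - task 2 (Train): parent_id=NULL -> NULL
  - task 3 (Refactor): parent_id=1 -> Audit
  - task 4 (Design): parent_id=NULL -> NULL
  - task 5 (Implement): parent_id=1 -> Audit
  - task 6 (Deploy): parent_id=NULL -> NULL

SQL:
SELECT a.name, b.name AS project, c.name AS parent
FROM tasks a
LEFT JOIN projects b ON a.project_id = b.id
LEFT JOIN tasks c ON a.parent_id = c.id

Result:
name      | project | parent
----------+---------+-------
Audit     | Beta    | NULL  
Train     | NULL    | NULL  
Refactor  | NULL    | Audit 
Design    | Epsilon | NULL  
Implement | Titan   | Audit 
Deploy    | Beta    | NULL  


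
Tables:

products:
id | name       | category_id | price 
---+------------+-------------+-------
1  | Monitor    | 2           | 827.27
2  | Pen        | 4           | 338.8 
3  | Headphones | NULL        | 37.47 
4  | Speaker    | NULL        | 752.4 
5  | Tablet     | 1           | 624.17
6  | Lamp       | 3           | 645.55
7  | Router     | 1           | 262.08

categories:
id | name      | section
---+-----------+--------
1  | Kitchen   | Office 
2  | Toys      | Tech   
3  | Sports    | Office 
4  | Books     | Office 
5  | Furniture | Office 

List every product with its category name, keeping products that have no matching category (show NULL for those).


LEFT JOIN keeps every row from products (the left table); where category_id has no match in categories, the category columns become NULL. Walk through each product:
  - product 1 (Monitor): category_id=2 -> matches Toys
  - product 2 (Pen): category_id=4 -> matches Books
  - product 3 (Headphones): category_id=NULL, no match -> kept with NULL
  - product 4 (Speaker): category_id=NULL, no match -> kept with NULL
  - product 5 (Tablet): category_id=1 -> matches Kitchen
  - product 6 (Lamp): category_id=3 -> matches Sports
  - product 7 (Router): category_id=1 -> matches Kitchen
All 7 rows appear; 2 have NULL category.

SQL:
SELECT a.name, b.name AS category
FROM products a
LEFT JOIN categories b ON a.category_id = b.id

Result:
name       | category
-----------+---------
Monitor    | Toys    
Pen        | Books   
Headphones | NULL    
Speaker    | NULL    
Tablet     | Kitchen 
Lamp       | Sports  
Router     | Kitchen 


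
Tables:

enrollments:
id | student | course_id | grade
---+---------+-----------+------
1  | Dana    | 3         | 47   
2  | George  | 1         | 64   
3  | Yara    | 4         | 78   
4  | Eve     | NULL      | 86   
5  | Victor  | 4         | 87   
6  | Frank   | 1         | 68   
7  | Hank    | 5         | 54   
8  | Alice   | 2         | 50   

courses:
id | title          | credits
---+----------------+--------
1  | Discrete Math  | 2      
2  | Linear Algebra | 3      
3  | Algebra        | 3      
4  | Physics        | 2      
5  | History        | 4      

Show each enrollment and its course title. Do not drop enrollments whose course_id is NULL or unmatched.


LEFT JOIN keeps every row from enrollments (the left table); where course_id has no match in courses, the course columns become NULL. Walk through each enrollment:
  - enrollment 1 (Dana): course_id=3 -> matches Algebra
  - enrollment 2 (George): course_id=1 -> matches Discrete Math
  - enrollment 3 (Yara): course_id=4 -> matches Physics
  - enrollment 4 (Eve): course_id=NULL, no match -> kept with NULL
  - enrollment 5 (Victor): course_id=4 -> matches Physics
  - enrollment 6 (Frank): course_id=1 -> matches Discrete Math
  - enrollment 7 (Hank): course_id=5 -> matches History
  - enrollment 8 (Alice): course_id=2 -> matches Linear Algebra
All 8 rows appear; 1 has NULL course.

SQL:
SELECT a.student, b.title AS course
FROM enrollments a
LEFT JOIN courses b ON a.course_id = b.id

Result:
student | course        
--------+---------------
Dana    | Algebra       
George  | Discrete Math 
Yara    | Physics       
Eve     | NULL          
Victor  | Physics       
Frank   | Discrete Math 
Hank    | History       
Alice   | Linear Algebra


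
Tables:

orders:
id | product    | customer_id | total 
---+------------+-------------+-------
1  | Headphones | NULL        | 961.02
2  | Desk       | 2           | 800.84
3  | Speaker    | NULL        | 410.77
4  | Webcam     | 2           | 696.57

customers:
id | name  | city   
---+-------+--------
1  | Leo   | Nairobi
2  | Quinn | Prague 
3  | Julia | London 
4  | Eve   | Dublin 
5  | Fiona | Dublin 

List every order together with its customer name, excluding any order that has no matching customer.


INNER JOIN keeps only orders rows whose customer_id matches an id in customers. Walk through each order:
  - order 1 (Headphones): customer_id=NULL, no match -> dropped
  - order 2 (Desk): customer_id=2 -> matches Quinn
  - order 3 (Speaker): customer_id=NULL, no match -> dropped
  - order 4 (Webcam): customer_id=2 -> matches Quinn
So 2 of 4 rows are dropped.

SQL:
SELECT a.product, b.name AS customer
FROM orders a
INNER JOIN customers b ON a.customer_id = b.id

Result:
product | customer
--------+---------
Desk    | Quinn   
Webcam  | Quinn   


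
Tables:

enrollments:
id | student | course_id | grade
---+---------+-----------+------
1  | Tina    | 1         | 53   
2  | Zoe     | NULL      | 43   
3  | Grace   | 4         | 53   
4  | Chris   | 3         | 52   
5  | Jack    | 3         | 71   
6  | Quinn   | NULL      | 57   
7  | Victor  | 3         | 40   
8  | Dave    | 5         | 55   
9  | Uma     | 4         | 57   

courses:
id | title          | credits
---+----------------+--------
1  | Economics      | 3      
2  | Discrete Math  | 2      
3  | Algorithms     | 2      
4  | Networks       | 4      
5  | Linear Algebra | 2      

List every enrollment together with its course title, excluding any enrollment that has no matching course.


INNER JOIN keeps only enrollments rows whose course_id matches an id in courses. Walk through each enrollment:
  - enrollment 1 (Tina): course_id=1 -> matches Economics
  - enrollment 2 (Zoe): course_id=NULL, no match -> dropped
  - enrollment 3 (Grace): course_id=4 -> matches Networks
  - enrollment 4 (Chris): course_id=3 -> matches Algorithms
  - enrollment 5 (Jack): course_id=3 -> matches Algorithms
  - enrollment 6 (Quinn): course_id=NULL, no match -> dropped
  - enrollment 7 (Victor): course_id=3 -> matches Algorithms
  - enrollment 8 (Dave): course_id=5 -> matches Linear Algebra
  - enrollment 9 (Uma): course_id=4 -> matches Networks
So 2 of 9 rows are dropped.

SQL:
SELECT a.student, b.title AS course
FROM enrollments a
INNER JOIN courses b ON a.course_id = b.id

Result:
student | course        
--------+---------------
Tina    | Economics     
Grace   | Networks      
Chris   | Algorithms    
Jack    | Algorithms    
Victor  | Algorithms    
Dave    | Linear Algebra
Uma     | Networks      


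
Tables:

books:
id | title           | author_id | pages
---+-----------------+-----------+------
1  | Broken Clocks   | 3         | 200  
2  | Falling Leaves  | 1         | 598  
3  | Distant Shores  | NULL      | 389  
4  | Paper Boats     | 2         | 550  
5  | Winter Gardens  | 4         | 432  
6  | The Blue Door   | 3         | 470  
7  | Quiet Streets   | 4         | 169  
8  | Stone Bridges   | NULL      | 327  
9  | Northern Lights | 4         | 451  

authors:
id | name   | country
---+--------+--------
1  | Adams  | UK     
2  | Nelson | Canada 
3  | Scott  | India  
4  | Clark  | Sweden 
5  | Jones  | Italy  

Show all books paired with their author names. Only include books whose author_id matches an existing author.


INNER JOIN keeps only books rows whose author_id matches an id in authors. Walk through each book:
  - book 1 (Broken Clocks): author_id=3 -> matches Scott
  - book 2 (Falling Leaves): author_id=1 -> matches Adams
  - book 3 (Distant Shores): author_id=NULL, no match -> dropped
  - book 4 (Paper Boats): author_id=2 -> matches Nelson
  - book 5 (Winter Gardens): author_id=4 -> matches Clark
  - book 6 (The Blue Door): author_id=3 -> matches Scott
  - book 7 (Quiet Streets): author_id=4 -> matches Clark
  - book 8 (Stone Bridges): author_id=NULL, no match -> dropped
  - book 9 (Northern Lights): author_id=4 -> matches Clark
So 2 of 9 rows are dropped.

SQL:
SELECT a.title, b.name AS author
FROM books a
INNER JOIN authors b ON a.author_id = b.id

Result:
title           | author
----------------+-------
Broken Clocks   | Scott 
Falling Leaves  | Adams 
Paper Boats     | Nelson
Winter Gardens  | Clark 
The Blue Door   | Scott 
Quiet Streets   | Clark 
Northern Lights | Clark 


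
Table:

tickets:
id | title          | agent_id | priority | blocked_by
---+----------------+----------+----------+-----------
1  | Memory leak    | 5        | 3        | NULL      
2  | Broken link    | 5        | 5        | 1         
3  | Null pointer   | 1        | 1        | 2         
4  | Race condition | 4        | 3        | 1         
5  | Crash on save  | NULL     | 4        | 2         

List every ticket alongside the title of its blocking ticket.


This is a self-join: tickets is joined to a second copy of itself, matching each row's blocked_by to another row's id. Use LEFT JOIN so rows with blocked_by=NULL are kept.
  - ticket 1 (Memory leak): blocked_by=NULL -> NULL
  - ticket 2 (Broken link): blocked_by=1 -> Memory leak
  - ticket 3 (Null pointer): blocked_by=2 -> Broken link
  - ticket 4 (Race condition): blocked_by=1 -> Memory leak
  - ticket 5 (Crash on save): blocked_by=2 -> Broken link

SQL:
SELECT a.title AS item, b.title AS blocked_by
FROM tickets a
LEFT JOIN tickets b ON a.blocked_by = b.id

Result:
item           | blocked_by 
---------------+------------
Memory leak    | NULL       
Broken link    | Memory leak
Null pointer   | Broken link
Race condition | Memory leak
Crash on save  | Broken link


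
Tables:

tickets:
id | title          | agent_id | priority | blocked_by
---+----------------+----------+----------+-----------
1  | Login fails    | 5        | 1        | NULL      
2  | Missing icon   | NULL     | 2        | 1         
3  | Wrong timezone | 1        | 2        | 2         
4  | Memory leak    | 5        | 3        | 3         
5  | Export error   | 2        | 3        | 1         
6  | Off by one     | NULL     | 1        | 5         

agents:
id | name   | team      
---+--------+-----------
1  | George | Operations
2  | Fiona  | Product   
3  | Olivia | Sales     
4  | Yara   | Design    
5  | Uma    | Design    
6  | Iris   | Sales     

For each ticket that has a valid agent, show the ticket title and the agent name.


INNER JOIN keeps only tickets rows whose agent_id matches an id in agents. Walk through each ticket:
  - ticket 1 (Login fails): agent_id=5 -> matches Uma
  - ticket 2 (Missing icon): agent_id=NULL, no match -> dropped
  - ticket 3 (Wrong timezone): agent_id=1 -> matches George
  - ticket 4 (Memory leak): agent_id=5 -> matches Uma
  - ticket 5 (Export error): agent_id=2 -> matches Fiona
  - ticket 6 (Off by one): agent_id=NULL, no match -> dropped
So 2 of 6 rows are dropped.

SQL:
SELECT a.title, b.name AS agent
FROM tickets a
INNER JOIN agents b ON a.agent_id = b.id

Result:
title          | agent 
---------------+-------
Login fails    | Uma   
Wrong timezone | George
Memory leak    | Uma   
Export error   | Fiona 


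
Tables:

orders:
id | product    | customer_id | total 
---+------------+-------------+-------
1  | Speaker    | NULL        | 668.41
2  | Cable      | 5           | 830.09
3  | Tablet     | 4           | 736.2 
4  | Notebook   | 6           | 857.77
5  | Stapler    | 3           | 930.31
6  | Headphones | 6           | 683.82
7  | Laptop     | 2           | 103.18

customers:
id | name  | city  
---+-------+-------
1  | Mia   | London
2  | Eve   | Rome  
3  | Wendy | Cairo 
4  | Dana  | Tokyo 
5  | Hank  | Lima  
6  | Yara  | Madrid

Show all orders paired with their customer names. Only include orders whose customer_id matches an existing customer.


INNER JOIN keeps only orders rows whose customer_id matches an id in customers. Walk through each order:
  - order 1 (Speaker): customer_id=NULL, no match -> dropped
  - order 2 (Cable): customer_id=5 -> matches Hank
  - order 3 (Tablet): customer_id=4 -> matches Dana
  - order 4 (Notebook): customer_id=6 -> matches Yara
  - order 5 (Stapler): customer_id=3 -> matches Wendy
  - order 6 (Headphones): customer_id=6 -> matches Yara
  - order 7 (Laptop): customer_id=2 -> matches Eve
So 1 of 7 rows is dropped.

SQL:
SELECT a.product, b.name AS customer
FROM orders a
INNER JOIN customers b ON a.customer_id = b.id

Result:
product    | customer
-----------+---------
Cable      | Hank    
Tablet     | Dana    
Notebook   | Yara    
Stapler    | Wendy   
Headphones | Yara    
Laptop     | Eve     


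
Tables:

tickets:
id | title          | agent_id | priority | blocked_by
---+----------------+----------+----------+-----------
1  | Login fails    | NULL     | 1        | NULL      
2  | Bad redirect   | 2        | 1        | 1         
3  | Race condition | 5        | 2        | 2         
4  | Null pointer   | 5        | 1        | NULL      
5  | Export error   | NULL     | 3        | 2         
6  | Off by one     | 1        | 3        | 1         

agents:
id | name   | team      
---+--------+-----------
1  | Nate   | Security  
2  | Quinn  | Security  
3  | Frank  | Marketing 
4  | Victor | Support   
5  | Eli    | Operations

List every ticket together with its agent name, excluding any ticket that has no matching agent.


INNER JOIN keeps only tickets rows whose agent_id matches an id in agents. Walk through each ticket:
  - ticket 1 (Login fails): agent_id=NULL, no match -> dropped
  - ticket 2 (Bad redirect): agent_id=2 -> matches Quinn
  - ticket 3 (Race condition): agent_id=5 -> matches Eli
  - ticket 4 (Null pointer): agent_id=5 -> matches Eli
  - ticket 5 (Export error): agent_id=NULL, no match -> dropped
  - ticket 6 (Off by one): agent_id=1 -> matches Nate
So 2 of 6 rows are dropped.

SQL:
SELECT a.title, b.name AS agent
FROM tickets a
INNER JOIN agents b ON a.agent_id = b.id

Result:
title          | agent
---------------+------
Bad redirect   | Quinn
Race condition | Eli  
Null pointer   | Eli  
Off by one     | Nate 


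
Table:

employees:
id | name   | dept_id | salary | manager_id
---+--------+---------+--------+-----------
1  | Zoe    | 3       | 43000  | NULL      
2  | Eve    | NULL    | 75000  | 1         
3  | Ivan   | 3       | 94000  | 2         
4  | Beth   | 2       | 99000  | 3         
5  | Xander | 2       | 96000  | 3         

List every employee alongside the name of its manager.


This is a self-join: employees is joined to a second copy of itself, matching each row's manager_id to another row's id. Use LEFT JOIN so rows with manager_id=NULL are kept.
  - employee 1 (Zoe): manager_id=NULL -> NULL
  - employee 2 (Eve): manager_id=1 -> Zoe
  - employee 3 (Ivan): manager_id=2 -> Eve
  - employee 4 (Beth): manager_id=3 -> Ivan
  - employee 5 (Xander): manager_id=3 -> Ivan

SQL:
SELECT a.name AS item, b.name AS manager
FROM employees a
LEFT JOIN employees b ON a.manager_id = b.id

Result:
item   | manager
-------+--------
Zoe    | NULL   
Eve    | Zoe    
Ivan   | Eve    
Beth   | Ivan   
Xander | Ivan   


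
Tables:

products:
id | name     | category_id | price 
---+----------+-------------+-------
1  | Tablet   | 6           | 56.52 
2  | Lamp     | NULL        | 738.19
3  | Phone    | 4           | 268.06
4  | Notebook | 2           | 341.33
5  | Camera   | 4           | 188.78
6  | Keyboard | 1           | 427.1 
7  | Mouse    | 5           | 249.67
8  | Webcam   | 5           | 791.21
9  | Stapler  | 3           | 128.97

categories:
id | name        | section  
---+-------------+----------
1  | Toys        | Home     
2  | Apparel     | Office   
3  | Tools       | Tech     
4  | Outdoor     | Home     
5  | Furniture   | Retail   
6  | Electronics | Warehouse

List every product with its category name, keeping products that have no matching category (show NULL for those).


LEFT JOIN keeps every row from products (the left table); where category_id has no match in categories, the category columns become NULL. Walk through each product:
  - product 1 (Tablet): category_id=6 -> matches Electronics
  - product 2 (Lamp): category_id=NULL, no match -> kept with NULL
  - product 3 (Phone): category_id=4 -> matches Outdoor
  - product 4 (Notebook): category_id=2 -> matches Apparel
  - product 5 (Camera): category_id=4 -> matches Outdoor
  - product 6 (Keyboard): category_id=1 -> matches Toys
  - product 7 (Mouse): category_id=5 -> matches Furniture
  - product 8 (Webcam): category_id=5 -> matches Furniture
  - product 9 (Stapler): category_id=3 -> matches Tools
All 9 rows appear; 1 has NULL category.

SQL:
SELECT a.name, b.name AS category
FROM products a
LEFT JOIN categories b ON a.category_id = b.id

Result:
name     | category   
---------+------------
Tablet   | Electronics
Lamp     | NULL       
Phone    | Outdoor    
Notebook | Apparel    
Camera   | Outdoor    
Keyboard | Toys       
Mouse    | Furniture  
Webcam   | Furniture  
Stapler  | Tools      


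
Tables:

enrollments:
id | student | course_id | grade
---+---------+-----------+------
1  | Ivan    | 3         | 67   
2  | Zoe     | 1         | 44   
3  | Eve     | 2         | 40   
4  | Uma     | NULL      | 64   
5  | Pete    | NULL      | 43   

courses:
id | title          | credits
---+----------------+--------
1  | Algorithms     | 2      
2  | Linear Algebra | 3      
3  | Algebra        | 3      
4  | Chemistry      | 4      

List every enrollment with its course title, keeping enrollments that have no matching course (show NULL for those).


LEFT JOIN keeps every row from enrollments (the left table); where course_id has no match in courses, the course columns become NULL. Walk through each enrollment:
  - enrollment 1 (Ivan): course_id=3 -> matches Algebra
  - enrollment 2 (Zoe): course_id=1 -> matches Algorithms
  - enrollment 3 (Eve): course_id=2 -> matches Linear Algebra
  - enrollment 4 (Uma): course_id=NULL, no match -> kept with NULL
  - enrollment 5 (Pete): course_id=NULL, no match -> kept with NULL
All 5 rows appear; 2 have NULL course.

SQL:
SELECT a.student, b.title AS course
FROM enrollments a
LEFT JOIN courses b ON a.course_id = b.id

Result:
student | course        
--------+---------------
Ivan    | Algebra       
Zoe     | Algorithms    
Eve     | Linear Algebra
Uma     | NULL          
Pete    | NULL          


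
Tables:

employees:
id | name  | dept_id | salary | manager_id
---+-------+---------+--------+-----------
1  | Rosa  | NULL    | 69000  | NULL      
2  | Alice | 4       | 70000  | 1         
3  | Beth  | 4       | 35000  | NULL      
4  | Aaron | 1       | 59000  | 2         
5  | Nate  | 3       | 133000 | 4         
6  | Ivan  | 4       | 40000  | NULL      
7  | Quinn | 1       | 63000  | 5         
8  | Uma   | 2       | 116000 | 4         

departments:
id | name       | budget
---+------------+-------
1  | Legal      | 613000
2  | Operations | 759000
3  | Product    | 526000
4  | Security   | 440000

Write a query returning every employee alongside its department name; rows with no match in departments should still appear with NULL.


LEFT JOIN keeps every row from employees (the left table); where dept_id has no match in departments, the department columns become NULL. Walk through each employee:
  - employee 1 (Rosa): dept_id=NULL, no match -> kept with NULL
  - employee 2 (Alice): dept_id=4 -> matches Security
  - employee 3 (Beth): dept_id=4 -> matches Security
  - employee 4 (Aaron): dept_id=1 -> matches Legal
  - employee 5 (Nate): dept_id=3 -> matches Product
  - employee 6 (Ivan): dept_id=4 -> matches Security
  - employee 7 (Quinn): dept_id=1 -> matches Legal
  - employee 8 (Uma): dept_id=2 -> matches Operations
All 8 rows appear; 1 has NULL department.

SQL:
SELECT a.name, b.name AS department
FROM employees a
LEFT JOIN departments b ON a.dept_id = b.id

Result:
name  | department
------+-----------
Rosa  | NULL      
Alice | Security  
Beth  | Security  
Aaron | Legal     
Nate  | Product   
Ivan  | Security  
Quinn | Legal     
Uma   | Operations


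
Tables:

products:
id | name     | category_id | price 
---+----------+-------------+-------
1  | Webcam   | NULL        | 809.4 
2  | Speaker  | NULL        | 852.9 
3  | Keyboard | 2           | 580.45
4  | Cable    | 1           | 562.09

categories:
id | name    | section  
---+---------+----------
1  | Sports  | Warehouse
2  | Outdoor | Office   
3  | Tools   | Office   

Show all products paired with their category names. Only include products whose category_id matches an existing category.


INNER JOIN keeps only products rows whose category_id matches an id in categories. Walk through each product:
  - product 1 (Webcam): category_id=NULL, no match -> dropped
  - product 2 (Speaker): category_id=NULL, no match -> dropped
  - product 3 (Keyboard): category_id=2 -> matches Outdoor
  - product 4 (Cable): category_id=1 -> matches Sports
So 2 of 4 rows are dropped.

SQL:
SELECT a.name, b.name AS category
FROM products a
INNER JOIN categories b ON a.category_id = b.id

Result:
name     | category
---------+---------
Keyboard | Outdoor 
Cable    | Sports  


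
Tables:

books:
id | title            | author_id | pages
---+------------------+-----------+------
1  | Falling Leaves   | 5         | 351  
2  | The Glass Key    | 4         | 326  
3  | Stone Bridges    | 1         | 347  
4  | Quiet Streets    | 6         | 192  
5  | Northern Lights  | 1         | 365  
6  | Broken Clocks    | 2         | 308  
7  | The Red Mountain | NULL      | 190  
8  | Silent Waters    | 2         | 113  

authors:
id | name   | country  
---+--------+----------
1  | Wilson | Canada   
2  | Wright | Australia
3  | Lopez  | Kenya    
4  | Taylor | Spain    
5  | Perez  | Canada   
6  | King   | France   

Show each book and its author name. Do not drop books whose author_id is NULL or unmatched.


LEFT JOIN keeps every row from books (the left table); where author_id has no match in authors, the author columns become NULL. Walk through each book:
  - book 1 (Falling Leaves): author_id=5 -> matches Perez
  - book 2 (The Glass Key): author_id=4 -> matches Taylor
  - book 3 (Stone Bridges): author_id=1 -> matches Wilson
  - book 4 (Quiet Streets): author_id=6 -> matches King
  - book 5 (Northern Lights): author_id=1 -> matches Wilson
  - book 6 (Broken Clocks): author_id=2 -> matches Wright
  - book 7 (The Red Mountain): author_id=NULL, no match -> kept with NULL
  - book 8 (Silent Waters): author_id=2 -> matches Wright
All 8 rows appear; 1 has NULL author.

SQL:
SELECT a.title, b.name AS author
FROM books a
LEFT JOIN authors b ON a.author_id = b.id

Result:
title            | author
-----------------+-------
Falling Leaves   | Perez 
The Glass Key    | Taylor
Stone Bridges    | Wilson
Quiet Streets    | King  
Northern Lights  | Wilson
Broken Clocks    | Wright
The Red Mountain | NULL  
Silent Waters    | Wright
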